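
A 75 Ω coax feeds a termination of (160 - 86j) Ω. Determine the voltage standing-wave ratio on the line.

Γ = (Z_L − Z_0)/(Z_L + Z_0) = (85 − j86)/(235 − j86)
|Γ| = 121/250 = 0.483
VSWR = (1 + |Γ|)/(1 − |Γ|) = 1.48/0.517

VSWR ≈ 2.87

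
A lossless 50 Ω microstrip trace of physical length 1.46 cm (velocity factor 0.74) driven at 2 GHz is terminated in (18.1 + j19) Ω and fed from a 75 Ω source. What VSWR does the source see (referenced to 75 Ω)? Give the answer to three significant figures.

λ = v/f = 0.74·c / 2 GHz = 0.111 m
βl = 2π·l/λ = 2π × 0.132 = 47.4°
tan(βl) = 1.09
Z_in = Z_0·(Z_L + jZ_0·tanβl)/(Z_0 + jZ_L·tanβl) = 78.9 + j71.9 Ω
Γ_s = (Z_in − Z_s)/(Z_in + Z_s) = (3.94 + j71.9)/(154 + j71.9), |Γ_s| = 0.424
VSWR = (1 + |Γ_s|)/(1 − |Γ_s|)

VSWR ≈ 2.47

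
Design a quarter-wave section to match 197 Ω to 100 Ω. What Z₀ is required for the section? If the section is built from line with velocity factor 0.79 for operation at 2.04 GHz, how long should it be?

Z_qwt = √(Z_0·R_L) = √(100 × 197) = √19700
λ = 0.79·c/f = 0.116 m, so l = λ/4 = 0.029 m

Z_qwt ≈ 140 Ω; length ≈ 2.9 cm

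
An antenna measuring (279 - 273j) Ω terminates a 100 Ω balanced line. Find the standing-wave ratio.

VSWR ≈ 5.64

Γ = (Z_L − Z_0)/(Z_L + Z_0) = (179 − j273)/(379 − j273)
|Γ| = 326/467 = 0.699
VSWR = (1 + |Γ|)/(1 − |Γ|) = 1.7/0.301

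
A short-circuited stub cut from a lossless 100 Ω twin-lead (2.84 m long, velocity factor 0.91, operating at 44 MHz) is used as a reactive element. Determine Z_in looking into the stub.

Z_in ≈ −j27.2 Ω

λ = v/f = 0.91·c / 44 MHz = 6.2 m
βl = 2π·l/λ = 2π × 0.458 = 165°
tan(βl) = -0.272
For a short-circuited stub, Z_in = jZ_0·tan(βl)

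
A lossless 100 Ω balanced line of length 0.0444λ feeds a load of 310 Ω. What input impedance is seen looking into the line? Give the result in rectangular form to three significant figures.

βl = 2π × 0.0444 = 16°
tan(βl) = tan(16°) = 0.286
Z_in = Z_0·(Z_L + jZ_0·tanβl)/(Z_0 + jZ_L·tanβl)
     = 100·(310 + j28.6)/(100 + j88.8)

Z_in ≈ 188 − j138 Ω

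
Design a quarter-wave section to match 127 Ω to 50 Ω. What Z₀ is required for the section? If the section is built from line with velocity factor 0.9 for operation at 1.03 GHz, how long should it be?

Z_qwt = √(Z_0·R_L) = √(50 × 127) = √6350
λ = 0.9·c/f = 0.262 m, so l = λ/4 = 0.0655 m

Z_qwt ≈ 79.7 Ω; length ≈ 6.55 cm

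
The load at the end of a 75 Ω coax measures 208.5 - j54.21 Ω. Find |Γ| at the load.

Γ = (Z_L − Z_0)/(Z_L + Z_0) = (133.5 − j54.21)/(283.5 − j54.21)
|Γ| = 144/289

|Γ| ≈ 0.499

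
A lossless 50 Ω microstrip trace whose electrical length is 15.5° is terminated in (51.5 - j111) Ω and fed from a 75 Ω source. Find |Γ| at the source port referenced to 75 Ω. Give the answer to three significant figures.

|Γ| ≈ 0.729

tan(βl) = 0.277
Z_in = Z_0·(Z_L + jZ_0·tanβl)/(Z_0 + jZ_L·tanβl) = 20.6 − j63.8 Ω
Γ_s = (Z_in − Z_s)/(Z_in + Z_s) = (-54.4 − j63.8)/(95.6 − j63.8), |Γ_s| = 0.729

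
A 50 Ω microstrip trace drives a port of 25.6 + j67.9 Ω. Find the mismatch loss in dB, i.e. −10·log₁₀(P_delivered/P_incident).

Γ = (-24.4 + j67.9)/(75.6 + j67.9), |Γ| = 0.71
|Γ|² = 0.504, so P_del/P_inc = 1 − |Γ|² = 0.496
ML = −10·log₁₀(1 − |Γ|²)

mismatch loss ≈ 3.05 dB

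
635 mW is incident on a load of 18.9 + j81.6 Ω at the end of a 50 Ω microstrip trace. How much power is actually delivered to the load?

|Γ| = |(-31.1 + j81.6)/(68.9 + j81.6)| = 0.818
|Γ|² = 0.669
P_refl = |Γ|²·P_inc = 425 mW, P_del = (1 − |Γ|²)·P_inc = 210 mW

P_delivered ≈ 210 mW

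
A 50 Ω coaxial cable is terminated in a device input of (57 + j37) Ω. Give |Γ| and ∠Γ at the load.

Γ = (Z_L − Z_0)/(Z_L + Z_0) = (7 + j37)/(107 + j37)
|Γ| = 37.7/113 = 0.333

Γ ≈ 0.333 ∠ 60.2°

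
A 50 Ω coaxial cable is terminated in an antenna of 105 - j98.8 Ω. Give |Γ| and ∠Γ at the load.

Γ = (Z_L − Z_0)/(Z_L + Z_0) = (55 − j98.8)/(155 − j98.8)
|Γ| = 113/184 = 0.615

Γ ≈ 0.615 ∠ -28.4°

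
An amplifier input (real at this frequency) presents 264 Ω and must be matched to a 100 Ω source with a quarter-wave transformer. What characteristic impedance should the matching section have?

Z_qwt ≈ 162 Ω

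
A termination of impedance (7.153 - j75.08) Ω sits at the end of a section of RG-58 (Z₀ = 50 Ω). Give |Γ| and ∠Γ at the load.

Γ ≈ 0.916 ∠ -67°

Γ = (Z_L − Z_0)/(Z_L + Z_0) = (-42.85 − j75.08)/(57.15 − j75.08)
|Γ| = 86.4/94.4 = 0.916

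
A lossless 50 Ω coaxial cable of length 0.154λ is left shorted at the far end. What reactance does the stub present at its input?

βl = 2π × 0.154 = 55.4°
tan(βl) = 1.45
For a shorted stub, Z_in = jZ_0·tan(βl)

X_in ≈ 72.6 Ω (inductive)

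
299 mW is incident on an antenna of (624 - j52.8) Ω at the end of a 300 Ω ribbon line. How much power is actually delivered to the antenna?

|Γ| = |(324 − j52.8)/(924 − j52.8)| = 0.355
|Γ|² = 0.126
P_refl = |Γ|²·P_inc = 37.6 mW, P_del = (1 − |Γ|²)·P_inc = 261 mW

P_delivered ≈ 261 mW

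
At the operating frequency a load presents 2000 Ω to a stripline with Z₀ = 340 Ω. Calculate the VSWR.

For a purely resistive load, VSWR = R_L/Z_0 or Z_0/R_L (whichever > 1) = 2000/340

VSWR ≈ 5.88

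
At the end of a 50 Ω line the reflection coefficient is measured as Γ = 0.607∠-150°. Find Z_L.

Z_L ≈ 13 − j12.5 Ω

Z_L = Z_0·(1 + Γ)/(1 − Γ) = 50·(0.474 − j0.303)/(1.53 + j0.303)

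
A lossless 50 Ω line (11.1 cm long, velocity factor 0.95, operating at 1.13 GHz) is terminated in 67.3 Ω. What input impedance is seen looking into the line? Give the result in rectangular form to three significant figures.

λ = v/f = 0.95·c / 1.13 GHz = 0.252 m
βl = 2π·l/λ = 2π × 0.44 = 158°
tan(βl) = tan(158°) = -0.395
Z_in = Z_0·(Z_L + jZ_0·tanβl)/(Z_0 + jZ_L·tanβl)
     = 50·(67.3 − j19.8)/(50 − j26.6)

Z_in ≈ 60.7 + j12.5 Ω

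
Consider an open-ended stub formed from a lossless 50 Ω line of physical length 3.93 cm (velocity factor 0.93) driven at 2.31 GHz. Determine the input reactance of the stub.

X_in ≈ 25.6 Ω (inductive)

λ = v/f = 0.93·c / 2.31 GHz = 0.121 m
βl = 2π·l/λ = 2π × 0.325 = 117°
tan(βl) = -1.95
For an open-ended stub, Z_in = −jZ_0·cot(βl) = −jZ_0/tan(βl)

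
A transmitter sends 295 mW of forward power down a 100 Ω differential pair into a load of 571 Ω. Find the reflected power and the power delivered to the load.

P_reflected ≈ 145 mW; P_delivered ≈ 150 mW

Γ = (571 − 100)/(571 + 100) = 0.702
|Γ|² = 0.493
P_refl = |Γ|²·P_inc = 145 mW, P_del = (1 − |Γ|²)·P_inc = 150 mW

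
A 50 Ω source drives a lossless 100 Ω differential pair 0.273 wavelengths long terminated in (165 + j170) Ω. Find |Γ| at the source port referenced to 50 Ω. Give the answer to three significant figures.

βl = 2π × 0.273 = 98.3°
tan(βl) = -6.87
Z_in = Z_0·(Z_L + jZ_0·tanβl)/(Z_0 + jZ_L·tanβl) = 27.5 − j16.2 Ω
Γ_s = (Z_in − Z_s)/(Z_in + Z_s) = (-22.5 − j16.2)/(77.5 − j16.2), |Γ_s| = 0.35

|Γ| ≈ 0.35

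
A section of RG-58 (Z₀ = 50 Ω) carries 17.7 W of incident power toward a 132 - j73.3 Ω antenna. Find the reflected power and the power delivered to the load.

|Γ| = |(82 − j73.3)/(182 − j73.3)| = 0.561
|Γ|² = 0.314
P_refl = |Γ|²·P_inc = 5.56 W, P_del = (1 − |Γ|²)·P_inc = 12.1 W

P_reflected ≈ 5.56 W; P_delivered ≈ 12.1 W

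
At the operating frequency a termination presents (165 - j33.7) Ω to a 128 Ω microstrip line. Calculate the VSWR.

Γ = (Z_L − Z_0)/(Z_L + Z_0) = (37 − j33.7)/(293 − j33.7)
|Γ| = 50/295 = 0.17
VSWR = (1 + |Γ|)/(1 − |Γ|) = 1.17/0.83

VSWR ≈ 1.41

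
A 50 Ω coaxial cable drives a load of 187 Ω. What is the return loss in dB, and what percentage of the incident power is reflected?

RL ≈ 4.76 dB; 33.4% of incident power reflected

Γ = (187 − 50)/(187 + 50) = 0.578
RL = −20·log₁₀(0.578) = 4.76 dB
P_refl/P_inc = |Γ|² = 0.334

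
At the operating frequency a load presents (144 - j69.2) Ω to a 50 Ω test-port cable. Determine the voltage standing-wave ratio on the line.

VSWR ≈ 3.62

Γ = (Z_L − Z_0)/(Z_L + Z_0) = (94 − j69.2)/(194 − j69.2)
|Γ| = 117/206 = 0.567
VSWR = (1 + |Γ|)/(1 − |Γ|) = 1.57/0.433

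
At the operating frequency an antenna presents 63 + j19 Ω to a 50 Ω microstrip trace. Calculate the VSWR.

Γ = (Z_L − Z_0)/(Z_L + Z_0) = (13 + j19)/(113 + j19)
|Γ| = 23/115 = 0.201
VSWR = (1 + |Γ|)/(1 − |Γ|) = 1.2/0.799

VSWR ≈ 1.5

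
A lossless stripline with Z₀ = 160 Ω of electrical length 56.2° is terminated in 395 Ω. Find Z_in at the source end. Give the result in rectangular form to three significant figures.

Z_in ≈ 87.4 − j83.4 Ω

tan(βl) = tan(56.2°) = 1.49
Z_in = Z_0·(Z_L + jZ_0·tanβl)/(Z_0 + jZ_L·tanβl)
     = 160·(395 + j239)/(160 + j590)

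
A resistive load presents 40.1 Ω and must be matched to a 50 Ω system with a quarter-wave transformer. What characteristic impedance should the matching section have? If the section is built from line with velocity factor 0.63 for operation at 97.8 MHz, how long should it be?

Z_qwt = √(Z_0·R_L) = √(50 × 40.1) = √2005
λ = 0.63·c/f = 1.93 m, so l = λ/4 = 0.483 m

Z_qwt ≈ 44.8 Ω; length ≈ 48.3 cm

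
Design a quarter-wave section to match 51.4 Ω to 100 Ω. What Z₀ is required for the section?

Z_qwt ≈ 71.7 Ω

Z_qwt = √(Z_0·R_L) = √(100 × 51.4) = √5140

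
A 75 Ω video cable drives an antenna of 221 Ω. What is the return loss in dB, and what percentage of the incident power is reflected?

Γ = (221 − 75)/(221 + 75) = 0.493
RL = −20·log₁₀(0.493) = 6.14 dB
P_refl/P_inc = |Γ|² = 0.243

RL ≈ 6.14 dB; 24.3% of incident power reflected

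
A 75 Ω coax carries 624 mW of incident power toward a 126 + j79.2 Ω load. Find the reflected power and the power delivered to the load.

P_reflected ≈ 119 mW; P_delivered ≈ 505 mW

|Γ| = |(51 + j79.2)/(201 + j79.2)| = 0.436
|Γ|² = 0.19
P_refl = |Γ|²·P_inc = 119 mW, P_del = (1 − |Γ|²)·P_inc = 505 mW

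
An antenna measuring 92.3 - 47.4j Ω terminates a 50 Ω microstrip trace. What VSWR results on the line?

Γ = (Z_L − Z_0)/(Z_L + Z_0) = (42.3 − j47.4)/(142.3 − j47.4)
|Γ| = 63.5/150 = 0.424
VSWR = (1 + |Γ|)/(1 − |Γ|) = 1.42/0.576

VSWR ≈ 2.47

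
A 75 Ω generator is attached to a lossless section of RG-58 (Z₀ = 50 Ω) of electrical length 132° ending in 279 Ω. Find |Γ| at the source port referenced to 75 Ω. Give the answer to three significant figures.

tan(βl) = -1.11
Z_in = Z_0·(Z_L + jZ_0·tanβl)/(Z_0 + jZ_L·tanβl) = 15.8 + j42.5 Ω
Γ_s = (Z_in − Z_s)/(Z_in + Z_s) = (-59.2 + j42.5)/(90.8 + j42.5), |Γ_s| = 0.727

|Γ| ≈ 0.727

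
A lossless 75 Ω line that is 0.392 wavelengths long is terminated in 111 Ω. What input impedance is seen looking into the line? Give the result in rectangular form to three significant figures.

βl = 2π × 0.392 = 141°
tan(βl) = tan(141°) = -0.806
Z_in = Z_0·(Z_L + jZ_0·tanβl)/(Z_0 + jZ_L·tanβl)
     = 75·(111 − j60.5)/(75 − j89.5)

Z_in ≈ 75.6 + j29.7 Ω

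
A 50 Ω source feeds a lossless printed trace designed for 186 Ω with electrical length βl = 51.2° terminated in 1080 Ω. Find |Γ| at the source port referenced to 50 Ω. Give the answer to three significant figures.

tan(βl) = 1.24
Z_in = Z_0·(Z_L + jZ_0·tanβl)/(Z_0 + jZ_L·tanβl) = 51.7 − j142 Ω
Γ_s = (Z_in − Z_s)/(Z_in + Z_s) = (1.75 − j142)/(102 − j142), |Γ_s| = 0.814

|Γ| ≈ 0.814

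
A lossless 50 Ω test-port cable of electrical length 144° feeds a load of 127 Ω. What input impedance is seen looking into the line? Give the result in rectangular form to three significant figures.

tan(βl) = tan(144°) = -0.727
Z_in = Z_0·(Z_L + jZ_0·tanβl)/(Z_0 + jZ_L·tanβl)
     = 50·(127 − j36.3)/(50 − j92.3)

Z_in ≈ 44 + j45 Ω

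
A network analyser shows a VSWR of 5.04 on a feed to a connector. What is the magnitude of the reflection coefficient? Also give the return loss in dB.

|Γ| ≈ 0.669; return loss ≈ 3.49 dB

|Γ| = (S − 1)/(S + 1) = (5.04 − 1)/(5.04 + 1) = 4.04/6.04
RL = −20·log₁₀|Γ| = −20·log₁₀(0.669)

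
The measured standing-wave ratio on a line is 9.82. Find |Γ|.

|Γ| ≈ 0.815

|Γ| = (S − 1)/(S + 1) = (9.82 − 1)/(9.82 + 1) = 8.82/10.8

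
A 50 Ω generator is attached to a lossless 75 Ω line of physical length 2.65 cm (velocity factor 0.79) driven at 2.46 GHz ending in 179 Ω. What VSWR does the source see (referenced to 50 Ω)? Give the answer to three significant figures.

λ = v/f = 0.79·c / 2.46 GHz = 0.0963 m
βl = 2π·l/λ = 2π × 0.275 = 99°
tan(βl) = -6.3
Z_in = Z_0·(Z_L + jZ_0·tanβl)/(Z_0 + jZ_L·tanβl) = 32.1 + j9.78 Ω
Γ_s = (Z_in − Z_s)/(Z_in + Z_s) = (-17.9 + j9.78)/(82.1 + j9.78), |Γ_s| = 0.247
VSWR = (1 + |Γ_s|)/(1 − |Γ_s|)

VSWR ≈ 1.66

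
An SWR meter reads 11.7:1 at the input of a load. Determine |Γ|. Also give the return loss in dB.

|Γ| ≈ 0.843; return loss ≈ 1.49 dB

|Γ| = (S − 1)/(S + 1) = (11.7 − 1)/(11.7 + 1) = 10.7/12.7
RL = −20·log₁₀|Γ| = −20·log₁₀(0.843)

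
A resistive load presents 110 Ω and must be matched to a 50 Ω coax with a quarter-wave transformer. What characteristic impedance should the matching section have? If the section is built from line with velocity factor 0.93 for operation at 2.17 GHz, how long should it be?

Z_qwt ≈ 74.2 Ω; length ≈ 3.21 cm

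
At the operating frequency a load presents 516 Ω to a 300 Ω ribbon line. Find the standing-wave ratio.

VSWR ≈ 1.72

Γ = (516 − 300)/(516 + 300) = 0.265
VSWR = (1 + 0.265)/(1 − 0.265)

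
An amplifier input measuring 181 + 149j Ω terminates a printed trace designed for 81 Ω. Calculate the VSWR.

VSWR ≈ 3.94

Γ = (Z_L − Z_0)/(Z_L + Z_0) = (100 + j149)/(262 + j149)
|Γ| = 179/301 = 0.595
VSWR = (1 + |Γ|)/(1 − |Γ|) = 1.6/0.405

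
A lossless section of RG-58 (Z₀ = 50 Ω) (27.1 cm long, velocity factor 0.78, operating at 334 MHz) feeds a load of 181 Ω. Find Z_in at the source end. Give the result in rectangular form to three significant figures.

Z_in ≈ 29.4 + j48.6 Ω

λ = v/f = 0.78·c / 334 MHz = 0.701 m
βl = 2π·l/λ = 2π × 0.387 = 139°
tan(βl) = tan(139°) = -0.862
Z_in = Z_0·(Z_L + jZ_0·tanβl)/(Z_0 + jZ_L·tanβl)
     = 50·(181 − j43.1)/(50 − j156)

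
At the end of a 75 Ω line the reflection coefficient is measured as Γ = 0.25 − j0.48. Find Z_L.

Z_L ≈ 66.9 − j90.8 Ω

Z_L = Z_0·(1 + Γ)/(1 − Γ) = 75·(1.25 − j0.48)/(0.75 + j0.48)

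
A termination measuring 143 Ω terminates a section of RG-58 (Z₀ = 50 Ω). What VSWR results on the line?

Γ = (143 − 50)/(143 + 50) = 0.482
VSWR = (1 + 0.482)/(1 − 0.482)

VSWR ≈ 2.86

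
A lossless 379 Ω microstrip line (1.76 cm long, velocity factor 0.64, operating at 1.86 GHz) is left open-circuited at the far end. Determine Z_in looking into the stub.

λ = v/f = 0.64·c / 1.86 GHz = 0.103 m
βl = 2π·l/λ = 2π × 0.171 = 61.4°
tan(βl) = 1.83
For an open-circuited stub, Z_in = −jZ_0·cot(βl) = −jZ_0/tan(βl)

Z_in ≈ −j207 Ω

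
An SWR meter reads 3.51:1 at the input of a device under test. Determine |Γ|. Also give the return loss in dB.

|Γ| = (S − 1)/(S + 1) = (3.51 − 1)/(3.51 + 1) = 2.51/4.51
RL = −20·log₁₀|Γ| = −20·log₁₀(0.557)

|Γ| ≈ 0.557; return loss ≈ 5.09 dB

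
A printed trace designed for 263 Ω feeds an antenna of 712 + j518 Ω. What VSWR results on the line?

VSWR ≈ 4.28

Γ = (Z_L − Z_0)/(Z_L + Z_0) = (449 + j518)/(975 + j518)
|Γ| = 686/1100 = 0.621
VSWR = (1 + |Γ|)/(1 − |Γ|) = 1.62/0.379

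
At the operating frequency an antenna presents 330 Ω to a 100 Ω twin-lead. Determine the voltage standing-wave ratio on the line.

Γ = (330 − 100)/(330 + 100) = 0.535
VSWR = (1 + 0.535)/(1 − 0.535)

VSWR ≈ 3.3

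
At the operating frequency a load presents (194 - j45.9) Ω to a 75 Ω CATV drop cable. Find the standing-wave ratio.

Γ = (Z_L − Z_0)/(Z_L + Z_0) = (119 − j45.9)/(269 − j45.9)
|Γ| = 128/273 = 0.467
VSWR = (1 + |Γ|)/(1 − |Γ|) = 1.47/0.533

VSWR ≈ 2.76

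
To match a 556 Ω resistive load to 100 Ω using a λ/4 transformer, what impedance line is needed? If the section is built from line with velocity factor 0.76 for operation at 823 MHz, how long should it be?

Z_qwt = √(Z_0·R_L) = √(100 × 556) = √55600
λ = 0.76·c/f = 0.277 m, so l = λ/4 = 0.0693 m

Z_qwt ≈ 236 Ω; length ≈ 6.93 cm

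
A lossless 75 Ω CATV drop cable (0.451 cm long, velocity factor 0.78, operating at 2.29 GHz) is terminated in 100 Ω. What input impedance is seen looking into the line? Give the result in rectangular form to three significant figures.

Z_in ≈ 94.5 − j14.5 Ω

λ = v/f = 0.78·c / 2.29 GHz = 0.102 m
βl = 2π·l/λ = 2π × 0.0441 = 15.9°
tan(βl) = tan(15.9°) = 0.285
Z_in = Z_0·(Z_L + jZ_0·tanβl)/(Z_0 + jZ_L·tanβl)
     = 75·(100 + j21.3)/(75 + j28.5)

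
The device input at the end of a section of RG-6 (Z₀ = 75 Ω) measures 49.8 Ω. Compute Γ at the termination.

Γ = -0.202

Γ = (Z_L − Z_0)/(Z_L + Z_0) = (49.8 − 75)/(49.8 + 75) = -25.2/124.8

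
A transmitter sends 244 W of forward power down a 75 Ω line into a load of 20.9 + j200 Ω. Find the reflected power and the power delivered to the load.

|Γ| = |(-54.1 + j200)/(95.9 + j200)| = 0.934
|Γ|² = 0.873
P_refl = |Γ|²·P_inc = 213 W, P_del = (1 − |Γ|²)·P_inc = 31.1 W

P_reflected ≈ 213 W; P_delivered ≈ 31.1 W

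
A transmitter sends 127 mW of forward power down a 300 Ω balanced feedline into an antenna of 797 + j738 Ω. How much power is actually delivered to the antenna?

|Γ| = |(497 + j738)/(1097 + j738)| = 0.673
|Γ|² = 0.453
P_refl = |Γ|²·P_inc = 57.5 mW, P_del = (1 − |Γ|²)·P_inc = 69.5 mW

P_delivered ≈ 69.5 mW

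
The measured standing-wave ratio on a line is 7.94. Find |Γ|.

|Γ| = (S − 1)/(S + 1) = (7.94 − 1)/(7.94 + 1) = 6.94/8.94

|Γ| ≈ 0.776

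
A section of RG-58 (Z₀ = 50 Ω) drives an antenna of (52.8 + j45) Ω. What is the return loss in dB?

Γ = (2.8 + j45)/(102.8 + j45), |Γ| = 0.402
RL = −20·log₁₀|Γ| = −20·log₁₀(0.402)

RL ≈ 7.92 dB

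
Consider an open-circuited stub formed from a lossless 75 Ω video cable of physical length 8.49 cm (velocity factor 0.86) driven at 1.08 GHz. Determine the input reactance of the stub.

X_in ≈ 58.5 Ω (inductive)

λ = v/f = 0.86·c / 1.08 GHz = 0.239 m
βl = 2π·l/λ = 2π × 0.355 = 128°
tan(βl) = -1.28
For an open-circuited stub, Z_in = −jZ_0·cot(βl) = −jZ_0/tan(βl)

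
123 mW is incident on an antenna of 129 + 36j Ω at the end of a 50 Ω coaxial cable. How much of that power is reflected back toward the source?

|Γ| = |(79 + j36)/(179 + j36)| = 0.475
|Γ|² = 0.226
P_refl = |Γ|²·P_inc = 27.8 mW, P_del = (1 − |Γ|²)·P_inc = 95.2 mW

P_reflected ≈ 27.8 mW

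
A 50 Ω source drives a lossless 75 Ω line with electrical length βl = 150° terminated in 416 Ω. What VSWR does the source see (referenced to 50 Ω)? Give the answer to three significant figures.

tan(βl) = -0.577
Z_in = Z_0·(Z_L + jZ_0·tanβl)/(Z_0 + jZ_L·tanβl) = 49.3 + j115 Ω
Γ_s = (Z_in − Z_s)/(Z_in + Z_s) = (-0.719 + j115)/(99.3 + j115), |Γ_s| = 0.756
VSWR = (1 + |Γ_s|)/(1 − |Γ_s|)

VSWR ≈ 7.18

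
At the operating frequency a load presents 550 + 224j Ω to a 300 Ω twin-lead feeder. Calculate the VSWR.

VSWR ≈ 2.24

Γ = (Z_L − Z_0)/(Z_L + Z_0) = (250 + j224)/(850 + j224)
|Γ| = 336/879 = 0.382
VSWR = (1 + |Γ|)/(1 − |Γ|) = 1.38/0.618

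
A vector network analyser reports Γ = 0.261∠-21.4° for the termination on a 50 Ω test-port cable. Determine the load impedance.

Z_L = Z_0·(1 + Γ)/(1 − Γ) = 50·(1.24 − j0.0952)/(0.757 + j0.0952)

Z_L ≈ 80 − j16.4 Ω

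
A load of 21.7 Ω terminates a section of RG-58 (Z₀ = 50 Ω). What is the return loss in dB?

RL ≈ 8.07 dB

Γ = (21.7 − 50)/(21.7 + 50) = -0.395
RL = −20·log₁₀|Γ| = −20·log₁₀(0.395)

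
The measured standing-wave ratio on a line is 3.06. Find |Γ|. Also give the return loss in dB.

|Γ| ≈ 0.507; return loss ≈ 5.89 dB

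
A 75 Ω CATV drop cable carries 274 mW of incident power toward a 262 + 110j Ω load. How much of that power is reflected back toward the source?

|Γ| = |(187 + j110)/(337 + j110)| = 0.612
|Γ|² = 0.375
P_refl = |Γ|²·P_inc = 103 mW, P_del = (1 − |Γ|²)·P_inc = 171 mW

P_reflected ≈ 103 mW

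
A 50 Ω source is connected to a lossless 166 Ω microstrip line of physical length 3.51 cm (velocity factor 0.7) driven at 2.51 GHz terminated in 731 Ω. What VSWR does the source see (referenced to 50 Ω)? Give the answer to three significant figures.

λ = v/f = 0.7·c / 2.51 GHz = 0.0837 m
βl = 2π·l/λ = 2π × 0.42 = 151°
tan(βl) = -0.554
Z_in = Z_0·(Z_L + jZ_0·tanβl)/(Z_0 + jZ_L·tanβl) = 138 + j243 Ω
Γ_s = (Z_in − Z_s)/(Z_in + Z_s) = (87.5 + j243)/(188 + j243), |Γ_s| = 0.842
VSWR = (1 + |Γ_s|)/(1 − |Γ_s|)

VSWR ≈ 11.6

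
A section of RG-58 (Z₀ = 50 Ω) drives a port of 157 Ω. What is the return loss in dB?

Γ = (157 − 50)/(157 + 50) = 0.517
RL = −20·log₁₀|Γ| = −20·log₁₀(0.517)

RL ≈ 5.73 dB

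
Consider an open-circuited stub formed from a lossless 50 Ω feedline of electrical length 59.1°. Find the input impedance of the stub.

tan(βl) = 1.67
For an open-circuited stub, Z_in = −jZ_0·cot(βl) = −jZ_0/tan(βl)

Z_in ≈ −j29.9 Ω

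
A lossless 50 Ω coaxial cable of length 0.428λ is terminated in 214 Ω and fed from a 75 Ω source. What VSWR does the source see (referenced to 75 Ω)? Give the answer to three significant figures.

VSWR ≈ 3.57

βl = 2π × 0.428 = 154°
tan(βl) = -0.486
Z_in = Z_0·(Z_L + jZ_0·tanβl)/(Z_0 + jZ_L·tanβl) = 49.7 + j79 Ω
Γ_s = (Z_in − Z_s)/(Z_in + Z_s) = (-25.3 + j79)/(125 + j79), |Γ_s| = 0.562
VSWR = (1 + |Γ_s|)/(1 − |Γ_s|)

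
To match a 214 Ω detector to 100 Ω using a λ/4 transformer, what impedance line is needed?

Z_qwt ≈ 146 Ω

Z_qwt = √(Z_0·R_L) = √(100 × 214) = √21400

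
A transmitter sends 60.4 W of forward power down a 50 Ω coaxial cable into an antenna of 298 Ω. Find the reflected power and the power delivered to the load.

Γ = (298 − 50)/(298 + 50) = 0.713
|Γ|² = 0.508
P_refl = |Γ|²·P_inc = 30.7 W, P_del = (1 − |Γ|²)·P_inc = 29.7 W

P_reflected ≈ 30.7 W; P_delivered ≈ 29.7 W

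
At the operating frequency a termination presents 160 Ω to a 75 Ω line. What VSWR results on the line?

Γ = (160 − 75)/(160 + 75) = 0.362
VSWR = (1 + 0.362)/(1 − 0.362)

VSWR ≈ 2.13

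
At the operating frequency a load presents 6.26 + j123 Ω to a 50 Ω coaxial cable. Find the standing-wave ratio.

Γ = (Z_L − Z_0)/(Z_L + Z_0) = (-43.74 + j123)/(56.26 + j123)
|Γ| = 131/135 = 0.965
VSWR = (1 + |Γ|)/(1 − |Γ|) = 1.97/0.0348

VSWR ≈ 56.4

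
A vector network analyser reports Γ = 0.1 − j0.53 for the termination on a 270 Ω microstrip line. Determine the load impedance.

Z_L ≈ 176 − j262 Ω

Z_L = Z_0·(1 + Γ)/(1 − Γ) = 270·(1.1 − j0.53)/(0.9 + j0.53)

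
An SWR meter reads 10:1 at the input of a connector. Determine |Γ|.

|Γ| ≈ 0.818

|Γ| = (S − 1)/(S + 1) = (10 − 1)/(10 + 1) = 9/11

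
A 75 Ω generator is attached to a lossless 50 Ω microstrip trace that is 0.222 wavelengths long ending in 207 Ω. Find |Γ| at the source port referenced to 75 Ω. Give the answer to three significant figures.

|Γ| ≈ 0.719

βl = 2π × 0.222 = 79.9°
tan(βl) = 5.63
Z_in = Z_0·(Z_L + jZ_0·tanβl)/(Z_0 + jZ_L·tanβl) = 12.4 − j8.35 Ω
Γ_s = (Z_in − Z_s)/(Z_in + Z_s) = (-62.6 − j8.35)/(87.4 − j8.35), |Γ_s| = 0.719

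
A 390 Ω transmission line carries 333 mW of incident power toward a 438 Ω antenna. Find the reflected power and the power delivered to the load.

P_reflected ≈ 1.12 mW; P_delivered ≈ 332 mW

Γ = (438 − 390)/(438 + 390) = 0.058
|Γ|² = 0.00336
P_refl = |Γ|²·P_inc = 1.12 mW, P_del = (1 − |Γ|²)·P_inc = 332 mW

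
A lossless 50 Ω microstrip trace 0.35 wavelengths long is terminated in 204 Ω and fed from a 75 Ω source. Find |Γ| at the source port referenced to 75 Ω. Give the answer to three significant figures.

|Γ| ≈ 0.665

βl = 2π × 0.35 = 126°
tan(βl) = -1.38
Z_in = Z_0·(Z_L + jZ_0·tanβl)/(Z_0 + jZ_L·tanβl) = 18.1 + j33.1 Ω
Γ_s = (Z_in − Z_s)/(Z_in + Z_s) = (-56.9 + j33.1)/(93.1 + j33.1), |Γ_s| = 0.665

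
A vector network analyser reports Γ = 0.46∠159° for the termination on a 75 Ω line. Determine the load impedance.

Z_L ≈ 28.6 + j11.9 Ω

Z_L = Z_0·(1 + Γ)/(1 − Γ) = 75·(0.571 + j0.165)/(1.43 − j0.165)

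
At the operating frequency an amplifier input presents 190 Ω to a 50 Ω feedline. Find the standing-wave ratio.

VSWR ≈ 3.8

For a purely resistive load, VSWR = R_L/Z_0 or Z_0/R_L (whichever > 1) = 190/50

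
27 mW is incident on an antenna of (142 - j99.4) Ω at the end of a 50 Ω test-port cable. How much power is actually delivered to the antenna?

|Γ| = |(92 − j99.4)/(192 − j99.4)| = 0.626
|Γ|² = 0.392
P_refl = |Γ|²·P_inc = 10.6 mW, P_del = (1 − |Γ|²)·P_inc = 16.4 mW

P_delivered ≈ 16.4 mW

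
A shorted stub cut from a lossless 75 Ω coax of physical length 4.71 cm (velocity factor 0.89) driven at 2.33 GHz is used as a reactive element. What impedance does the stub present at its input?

Z_in ≈ −j46.9 Ω

λ = v/f = 0.89·c / 2.33 GHz = 0.115 m
βl = 2π·l/λ = 2π × 0.411 = 148°
tan(βl) = -0.626
For a shorted stub, Z_in = jZ_0·tan(βl)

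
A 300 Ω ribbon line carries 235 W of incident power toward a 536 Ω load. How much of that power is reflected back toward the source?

P_reflected ≈ 18.7 W

Γ = (536 − 300)/(536 + 300) = 0.282
|Γ|² = 0.0797
P_refl = |Γ|²·P_inc = 18.7 W, P_del = (1 − |Γ|²)·P_inc = 216 W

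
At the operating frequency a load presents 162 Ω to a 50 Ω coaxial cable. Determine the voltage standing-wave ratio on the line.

VSWR ≈ 3.24

Γ = (162 − 50)/(162 + 50) = 0.528
VSWR = (1 + 0.528)/(1 − 0.528)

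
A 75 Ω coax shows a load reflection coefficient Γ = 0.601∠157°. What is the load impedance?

Z_L = Z_0·(1 + Γ)/(1 − Γ) = 75·(0.447 + j0.235)/(1.55 − j0.235)

Z_L ≈ 19.4 + j14.3 Ω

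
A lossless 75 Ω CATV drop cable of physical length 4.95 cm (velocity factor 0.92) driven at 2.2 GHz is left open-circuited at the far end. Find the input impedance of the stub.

Z_in ≈ +j96.1 Ω

λ = v/f = 0.92·c / 2.2 GHz = 0.125 m
βl = 2π·l/λ = 2π × 0.395 = 142°
tan(βl) = -0.78
For an open-circuited stub, Z_in = −jZ_0·cot(βl) = −jZ_0/tan(βl)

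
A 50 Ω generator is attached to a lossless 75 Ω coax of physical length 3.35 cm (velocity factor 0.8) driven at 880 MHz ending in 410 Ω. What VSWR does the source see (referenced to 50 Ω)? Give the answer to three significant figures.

VSWR ≈ 6.01

λ = v/f = 0.8·c / 880 MHz = 0.273 m
βl = 2π·l/λ = 2π × 0.123 = 44.2°
tan(βl) = 0.973
Z_in = Z_0·(Z_L + jZ_0·tanβl)/(Z_0 + jZ_L·tanβl) = 27.2 − j71.9 Ω
Γ_s = (Z_in − Z_s)/(Z_in + Z_s) = (-22.8 − j71.9)/(77.2 − j71.9), |Γ_s| = 0.715
VSWR = (1 + |Γ_s|)/(1 − |Γ_s|)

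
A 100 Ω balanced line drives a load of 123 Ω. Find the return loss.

Γ = (123 − 100)/(123 + 100) = 0.103
RL = −20·log₁₀|Γ| = −20·log₁₀(0.103)

RL ≈ 19.7 dB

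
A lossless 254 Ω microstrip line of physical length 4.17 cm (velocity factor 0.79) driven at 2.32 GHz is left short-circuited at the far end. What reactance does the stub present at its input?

X_in ≈ -165 Ω (capacitive)

λ = v/f = 0.79·c / 2.32 GHz = 0.102 m
βl = 2π·l/λ = 2π × 0.408 = 147°
tan(βl) = -0.651
For a short-circuited stub, Z_in = jZ_0·tan(βl)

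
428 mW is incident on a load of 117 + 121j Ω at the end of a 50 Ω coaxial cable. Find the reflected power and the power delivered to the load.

|Γ| = |(67 + j121)/(167 + j121)| = 0.671
|Γ|² = 0.45
P_refl = |Γ|²·P_inc = 193 mW, P_del = (1 − |Γ|²)·P_inc = 235 mW

P_reflected ≈ 193 mW; P_delivered ≈ 235 mW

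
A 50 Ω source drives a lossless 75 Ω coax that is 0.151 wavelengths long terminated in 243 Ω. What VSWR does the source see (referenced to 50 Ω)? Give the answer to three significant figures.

βl = 2π × 0.151 = 54.4°
tan(βl) = 1.39
Z_in = Z_0·(Z_L + jZ_0·tanβl)/(Z_0 + jZ_L·tanβl) = 33.4 − j46.4 Ω
Γ_s = (Z_in − Z_s)/(Z_in + Z_s) = (-16.6 − j46.4)/(83.4 − j46.4), |Γ_s| = 0.516
VSWR = (1 + |Γ_s|)/(1 − |Γ_s|)

VSWR ≈ 3.13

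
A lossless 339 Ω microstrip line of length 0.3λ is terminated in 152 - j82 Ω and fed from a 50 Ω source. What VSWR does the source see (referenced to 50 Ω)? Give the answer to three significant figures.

βl = 2π × 0.3 = 108°
tan(βl) = -3.08
Z_in = Z_0·(Z_L + jZ_0·tanβl)/(Z_0 + jZ_L·tanβl) = 808 − j39.5 Ω
Γ_s = (Z_in − Z_s)/(Z_in + Z_s) = (758 − j39.5)/(858 − j39.5), |Γ_s| = 0.884
VSWR = (1 + |Γ_s|)/(1 − |Γ_s|)

VSWR ≈ 16.2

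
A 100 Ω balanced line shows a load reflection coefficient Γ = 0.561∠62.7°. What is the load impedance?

Z_L ≈ 85.6 + j125 Ω

Z_L = Z_0·(1 + Γ)/(1 − Γ) = 100·(1.26 + j0.499)/(0.743 − j0.499)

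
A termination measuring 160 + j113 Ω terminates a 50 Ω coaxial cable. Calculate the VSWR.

Γ = (Z_L − Z_0)/(Z_L + Z_0) = (110 + j113)/(210 + j113)
|Γ| = 158/238 = 0.661
VSWR = (1 + |Γ|)/(1 − |Γ|) = 1.66/0.339

VSWR ≈ 4.9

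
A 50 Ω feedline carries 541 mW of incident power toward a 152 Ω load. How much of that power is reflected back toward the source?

P_reflected ≈ 138 mW

Γ = (152 − 50)/(152 + 50) = 0.505
|Γ|² = 0.255
P_refl = |Γ|²·P_inc = 138 mW, P_del = (1 − |Γ|²)·P_inc = 403 mW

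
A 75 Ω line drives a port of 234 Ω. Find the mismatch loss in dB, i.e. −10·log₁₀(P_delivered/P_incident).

Γ = (234 − 75)/(234 + 75) = 0.515
|Γ|² = 0.265, so P_del/P_inc = 1 − |Γ|² = 0.735
ML = −10·log₁₀(1 − |Γ|²)

mismatch loss ≈ 1.34 dB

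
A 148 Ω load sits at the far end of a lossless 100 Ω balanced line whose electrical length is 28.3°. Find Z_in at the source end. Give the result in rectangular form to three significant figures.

Z_in ≈ 117 − j39.2 Ω

tan(βl) = tan(28.3°) = 0.538
Z_in = Z_0·(Z_L + jZ_0·tanβl)/(Z_0 + jZ_L·tanβl)
     = 100·(148 + j53.8)/(100 + j79.7)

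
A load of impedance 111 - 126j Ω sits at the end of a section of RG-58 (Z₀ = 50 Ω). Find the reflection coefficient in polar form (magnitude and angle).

Γ = (Z_L − Z_0)/(Z_L + Z_0) = (61 − j126)/(161 − j126)
|Γ| = 140/204 = 0.685

Γ ≈ 0.685 ∠ -26.1°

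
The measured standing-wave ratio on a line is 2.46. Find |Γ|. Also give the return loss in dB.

|Γ| = (S − 1)/(S + 1) = (2.46 − 1)/(2.46 + 1) = 1.46/3.46
RL = −20·log₁₀|Γ| = −20·log₁₀(0.422)

|Γ| ≈ 0.422; return loss ≈ 7.49 dB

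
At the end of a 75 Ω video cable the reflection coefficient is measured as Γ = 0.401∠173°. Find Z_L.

Z_L ≈ 32.2 + j3.75 Ω

Z_L = Z_0·(1 + Γ)/(1 − Γ) = 75·(0.602 + j0.0489)/(1.4 − j0.0489)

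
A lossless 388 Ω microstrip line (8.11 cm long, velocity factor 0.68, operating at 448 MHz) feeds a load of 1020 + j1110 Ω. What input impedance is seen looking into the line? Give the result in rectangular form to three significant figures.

λ = v/f = 0.68·c / 448 MHz = 0.455 m
βl = 2π·l/λ = 2π × 0.178 = 64.1°
tan(βl) = tan(64.1°) = 2.06
Z_in = Z_0·(Z_L + jZ_0·tanβl)/(Z_0 + jZ_L·tanβl)
     = 388·(1020 + j1910)/(-1900 + j2100)

Z_in ≈ 100 − j279 Ω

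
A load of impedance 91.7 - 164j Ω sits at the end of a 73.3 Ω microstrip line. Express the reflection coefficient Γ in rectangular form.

Γ ≈ 0.553 − j0.444

Γ = (Z_L − Z_0)/(Z_L + Z_0) = (18.4 − j164)/(165 − j164)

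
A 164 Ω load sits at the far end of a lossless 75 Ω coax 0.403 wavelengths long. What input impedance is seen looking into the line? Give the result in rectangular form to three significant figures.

βl = 2π × 0.403 = 145°
tan(βl) = tan(145°) = -0.698
Z_in = Z_0·(Z_L + jZ_0·tanβl)/(Z_0 + jZ_L·tanβl)
     = 75·(164 − j52.4)/(75 − j114)

Z_in ≈ 73.2 + j59.5 Ω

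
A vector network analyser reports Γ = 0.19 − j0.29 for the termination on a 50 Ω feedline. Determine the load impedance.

Z_L ≈ 59.4 − j39.2 Ω

Z_L = Z_0·(1 + Γ)/(1 − Γ) = 50·(1.19 − j0.29)/(0.81 + j0.29)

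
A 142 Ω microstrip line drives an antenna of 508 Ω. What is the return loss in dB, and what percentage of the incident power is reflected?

RL ≈ 4.99 dB; 31.7% of incident power reflected

Γ = (508 − 142)/(508 + 142) = 0.563
RL = −20·log₁₀(0.563) = 4.99 dB
P_refl/P_inc = |Γ|² = 0.317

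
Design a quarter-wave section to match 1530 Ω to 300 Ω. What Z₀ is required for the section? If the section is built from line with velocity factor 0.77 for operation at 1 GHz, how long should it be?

Z_qwt = √(Z_0·R_L) = √(300 × 1530) = √459000
λ = 0.77·c/f = 0.231 m, so l = λ/4 = 0.0578 m

Z_qwt ≈ 677 Ω; length ≈ 5.78 cm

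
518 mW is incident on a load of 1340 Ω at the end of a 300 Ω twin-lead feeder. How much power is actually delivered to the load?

P_delivered ≈ 310 mW

Γ = (1340 − 300)/(1340 + 300) = 0.634
|Γ|² = 0.402
P_refl = |Γ|²·P_inc = 208 mW, P_del = (1 − |Γ|²)·P_inc = 310 mW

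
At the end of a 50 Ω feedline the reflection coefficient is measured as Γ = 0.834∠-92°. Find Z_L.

Z_L = Z_0·(1 + Γ)/(1 − Γ) = 50·(0.971 − j0.833)/(1.03 + j0.833)

Z_L ≈ 8.68 − j47.5 Ω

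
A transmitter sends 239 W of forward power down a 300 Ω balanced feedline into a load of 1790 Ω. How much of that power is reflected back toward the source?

Γ = (1790 − 300)/(1790 + 300) = 0.713
|Γ|² = 0.508
P_refl = |Γ|²·P_inc = 121 W, P_del = (1 − |Γ|²)·P_inc = 118 W

P_reflected ≈ 121 W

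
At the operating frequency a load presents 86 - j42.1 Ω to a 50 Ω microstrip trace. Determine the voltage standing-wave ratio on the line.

VSWR ≈ 2.27

Γ = (Z_L − Z_0)/(Z_L + Z_0) = (36 − j42.1)/(136 − j42.1)
|Γ| = 55.4/142 = 0.389
VSWR = (1 + |Γ|)/(1 − |Γ|) = 1.39/0.611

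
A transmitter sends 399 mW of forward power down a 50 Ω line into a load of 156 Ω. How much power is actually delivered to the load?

P_delivered ≈ 293 mW

Γ = (156 − 50)/(156 + 50) = 0.515
|Γ|² = 0.265
P_refl = |Γ|²·P_inc = 106 mW, P_del = (1 − |Γ|²)·P_inc = 293 mW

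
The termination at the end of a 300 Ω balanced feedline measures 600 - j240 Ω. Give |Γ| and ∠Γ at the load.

Γ ≈ 0.412 ∠ -23.7°

Γ = (Z_L − Z_0)/(Z_L + Z_0) = (300 − j240)/(900 − j240)
|Γ| = 384/931 = 0.412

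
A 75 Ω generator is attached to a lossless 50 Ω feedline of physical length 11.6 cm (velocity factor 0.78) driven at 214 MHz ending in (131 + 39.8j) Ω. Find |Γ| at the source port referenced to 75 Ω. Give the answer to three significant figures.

|Γ| ≈ 0.452

λ = v/f = 0.78·c / 214 MHz = 1.09 m
βl = 2π·l/λ = 2π × 0.106 = 38.2°
tan(βl) = 0.787
Z_in = Z_0·(Z_L + jZ_0·tanβl)/(Z_0 + jZ_L·tanβl) = 48.3 − j54.8 Ω
Γ_s = (Z_in − Z_s)/(Z_in + Z_s) = (-26.7 − j54.8)/(123 − j54.8), |Γ_s| = 0.452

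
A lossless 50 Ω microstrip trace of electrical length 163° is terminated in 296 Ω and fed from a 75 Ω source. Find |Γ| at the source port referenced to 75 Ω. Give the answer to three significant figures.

tan(βl) = -0.306
Z_in = Z_0·(Z_L + jZ_0·tanβl)/(Z_0 + jZ_L·tanβl) = 75.7 + j122 Ω
Γ_s = (Z_in − Z_s)/(Z_in + Z_s) = (0.697 + j122)/(151 + j122), |Γ_s| = 0.628

|Γ| ≈ 0.628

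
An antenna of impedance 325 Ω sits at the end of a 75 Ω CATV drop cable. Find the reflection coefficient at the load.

Γ = 0.625

Γ = (Z_L − Z_0)/(Z_L + Z_0) = (325 − 75)/(325 + 75) = 250/400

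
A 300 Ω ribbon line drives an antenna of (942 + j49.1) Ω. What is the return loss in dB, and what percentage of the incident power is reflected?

RL ≈ 5.71 dB; 26.8% of incident power reflected

Γ = (642 + j49.1)/(1242 + j49.1), |Γ| = 0.518
RL = −20·log₁₀(0.518) = 5.71 dB
P_refl/P_inc = |Γ|² = 0.268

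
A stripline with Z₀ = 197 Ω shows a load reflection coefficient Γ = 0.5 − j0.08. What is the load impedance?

Z_L ≈ 571 − j123 Ω

Z_L = Z_0·(1 + Γ)/(1 − Γ) = 197·(1.5 − j0.08)/(0.5 + j0.08)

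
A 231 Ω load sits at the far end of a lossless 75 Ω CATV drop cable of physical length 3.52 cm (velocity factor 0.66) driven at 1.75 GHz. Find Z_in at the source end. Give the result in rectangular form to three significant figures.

Z_in ≈ 27.8 + j26.6 Ω

λ = v/f = 0.66·c / 1.75 GHz = 0.113 m
βl = 2π·l/λ = 2π × 0.311 = 112°
tan(βl) = tan(112°) = -2.48
Z_in = Z_0·(Z_L + jZ_0·tanβl)/(Z_0 + jZ_L·tanβl)
     = 75·(231 − j186)/(75 − j572)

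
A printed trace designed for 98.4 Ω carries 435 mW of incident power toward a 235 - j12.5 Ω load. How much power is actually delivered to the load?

|Γ| = |(136.6 − j12.5)/(333.4 − j12.5)| = 0.411
|Γ|² = 0.169
P_refl = |Γ|²·P_inc = 73.5 mW, P_del = (1 − |Γ|²)·P_inc = 361 mW

P_delivered ≈ 361 mW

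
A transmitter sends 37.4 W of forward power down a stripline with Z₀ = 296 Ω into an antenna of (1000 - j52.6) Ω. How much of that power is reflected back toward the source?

P_reflected ≈ 11.1 W

|Γ| = |(704 − j52.6)/(1296 − j52.6)| = 0.544
|Γ|² = 0.296
P_refl = |Γ|²·P_inc = 11.1 W, P_del = (1 − |Γ|²)·P_inc = 26.3 W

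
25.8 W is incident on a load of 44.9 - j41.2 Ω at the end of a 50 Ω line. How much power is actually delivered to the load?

|Γ| = |(-5.1 − j41.2)/(94.9 − j41.2)| = 0.401
|Γ|² = 0.161
P_refl = |Γ|²·P_inc = 4.15 W, P_del = (1 − |Γ|²)·P_inc = 21.6 W

P_delivered ≈ 21.6 W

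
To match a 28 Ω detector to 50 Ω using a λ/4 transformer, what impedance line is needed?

Z_qwt ≈ 37.4 Ω

Z_qwt = √(Z_0·R_L) = √(50 × 28) = √1400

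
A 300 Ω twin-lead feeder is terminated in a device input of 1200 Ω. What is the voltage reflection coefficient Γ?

Γ = (Z_L − Z_0)/(Z_L + Z_0) = (1200 − 300)/(1200 + 300) = 900/1500

Γ = 0.6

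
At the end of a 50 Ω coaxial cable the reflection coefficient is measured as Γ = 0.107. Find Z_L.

Z_L = Z_0·(1 + Γ)/(1 − Γ) = 50·(1.11)/(0.893)

Z_L ≈ 62 Ω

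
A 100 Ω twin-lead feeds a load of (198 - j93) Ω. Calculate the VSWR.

Γ = (Z_L − Z_0)/(Z_L + Z_0) = (98 − j93)/(298 − j93)
|Γ| = 135/312 = 0.433
VSWR = (1 + |Γ|)/(1 − |Γ|) = 1.43/0.567

VSWR ≈ 2.53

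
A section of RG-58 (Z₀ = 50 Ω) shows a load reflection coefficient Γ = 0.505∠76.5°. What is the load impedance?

Z_L = Z_0·(1 + Γ)/(1 − Γ) = 50·(1.12 + j0.491)/(0.882 − j0.491)

Z_L ≈ 36.5 + j48.2 Ω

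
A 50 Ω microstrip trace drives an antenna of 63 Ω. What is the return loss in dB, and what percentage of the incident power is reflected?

Γ = (63 − 50)/(63 + 50) = 0.115
RL = −20·log₁₀(0.115) = 18.8 dB
P_refl/P_inc = |Γ|² = 0.0132

RL ≈ 18.8 dB; 1.32% of incident power reflected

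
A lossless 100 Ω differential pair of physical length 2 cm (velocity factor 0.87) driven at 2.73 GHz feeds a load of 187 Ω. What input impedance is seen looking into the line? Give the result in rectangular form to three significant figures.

λ = v/f = 0.87·c / 2.73 GHz = 0.0956 m
βl = 2π·l/λ = 2π × 0.209 = 75.3°
tan(βl) = tan(75.3°) = 3.81
Z_in = Z_0·(Z_L + jZ_0·tanβl)/(Z_0 + jZ_L·tanβl)
     = 100·(187 + j381)/(100 + j713)

Z_in ≈ 56 − j18.4 Ω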